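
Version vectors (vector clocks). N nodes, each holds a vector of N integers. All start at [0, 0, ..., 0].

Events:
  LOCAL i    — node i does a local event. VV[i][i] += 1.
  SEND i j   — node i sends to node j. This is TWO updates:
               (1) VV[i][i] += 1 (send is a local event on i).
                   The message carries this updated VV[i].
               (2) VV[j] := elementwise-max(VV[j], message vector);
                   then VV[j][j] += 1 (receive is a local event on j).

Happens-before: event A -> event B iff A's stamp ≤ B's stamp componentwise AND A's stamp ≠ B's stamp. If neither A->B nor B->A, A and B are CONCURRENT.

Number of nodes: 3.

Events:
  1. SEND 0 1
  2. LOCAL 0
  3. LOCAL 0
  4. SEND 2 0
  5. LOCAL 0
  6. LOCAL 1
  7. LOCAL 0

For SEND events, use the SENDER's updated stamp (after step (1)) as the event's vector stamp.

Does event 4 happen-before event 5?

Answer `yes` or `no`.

Answer: yes

Derivation:
Initial: VV[0]=[0, 0, 0]
Initial: VV[1]=[0, 0, 0]
Initial: VV[2]=[0, 0, 0]
Event 1: SEND 0->1: VV[0][0]++ -> VV[0]=[1, 0, 0], msg_vec=[1, 0, 0]; VV[1]=max(VV[1],msg_vec) then VV[1][1]++ -> VV[1]=[1, 1, 0]
Event 2: LOCAL 0: VV[0][0]++ -> VV[0]=[2, 0, 0]
Event 3: LOCAL 0: VV[0][0]++ -> VV[0]=[3, 0, 0]
Event 4: SEND 2->0: VV[2][2]++ -> VV[2]=[0, 0, 1], msg_vec=[0, 0, 1]; VV[0]=max(VV[0],msg_vec) then VV[0][0]++ -> VV[0]=[4, 0, 1]
Event 5: LOCAL 0: VV[0][0]++ -> VV[0]=[5, 0, 1]
Event 6: LOCAL 1: VV[1][1]++ -> VV[1]=[1, 2, 0]
Event 7: LOCAL 0: VV[0][0]++ -> VV[0]=[6, 0, 1]
Event 4 stamp: [0, 0, 1]
Event 5 stamp: [5, 0, 1]
[0, 0, 1] <= [5, 0, 1]? True. Equal? False. Happens-before: True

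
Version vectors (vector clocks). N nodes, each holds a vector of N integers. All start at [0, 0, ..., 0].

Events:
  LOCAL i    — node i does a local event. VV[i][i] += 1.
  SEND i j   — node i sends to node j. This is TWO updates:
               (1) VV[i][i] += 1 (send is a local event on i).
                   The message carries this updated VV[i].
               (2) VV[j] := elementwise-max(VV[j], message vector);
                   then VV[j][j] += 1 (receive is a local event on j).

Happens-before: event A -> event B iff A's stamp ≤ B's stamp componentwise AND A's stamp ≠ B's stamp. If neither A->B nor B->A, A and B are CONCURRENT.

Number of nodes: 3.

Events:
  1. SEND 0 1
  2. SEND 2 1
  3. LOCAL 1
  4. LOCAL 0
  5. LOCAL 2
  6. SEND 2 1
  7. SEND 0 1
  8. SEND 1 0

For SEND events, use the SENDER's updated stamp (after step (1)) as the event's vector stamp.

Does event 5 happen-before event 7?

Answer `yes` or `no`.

Initial: VV[0]=[0, 0, 0]
Initial: VV[1]=[0, 0, 0]
Initial: VV[2]=[0, 0, 0]
Event 1: SEND 0->1: VV[0][0]++ -> VV[0]=[1, 0, 0], msg_vec=[1, 0, 0]; VV[1]=max(VV[1],msg_vec) then VV[1][1]++ -> VV[1]=[1, 1, 0]
Event 2: SEND 2->1: VV[2][2]++ -> VV[2]=[0, 0, 1], msg_vec=[0, 0, 1]; VV[1]=max(VV[1],msg_vec) then VV[1][1]++ -> VV[1]=[1, 2, 1]
Event 3: LOCAL 1: VV[1][1]++ -> VV[1]=[1, 3, 1]
Event 4: LOCAL 0: VV[0][0]++ -> VV[0]=[2, 0, 0]
Event 5: LOCAL 2: VV[2][2]++ -> VV[2]=[0, 0, 2]
Event 6: SEND 2->1: VV[2][2]++ -> VV[2]=[0, 0, 3], msg_vec=[0, 0, 3]; VV[1]=max(VV[1],msg_vec) then VV[1][1]++ -> VV[1]=[1, 4, 3]
Event 7: SEND 0->1: VV[0][0]++ -> VV[0]=[3, 0, 0], msg_vec=[3, 0, 0]; VV[1]=max(VV[1],msg_vec) then VV[1][1]++ -> VV[1]=[3, 5, 3]
Event 8: SEND 1->0: VV[1][1]++ -> VV[1]=[3, 6, 3], msg_vec=[3, 6, 3]; VV[0]=max(VV[0],msg_vec) then VV[0][0]++ -> VV[0]=[4, 6, 3]
Event 5 stamp: [0, 0, 2]
Event 7 stamp: [3, 0, 0]
[0, 0, 2] <= [3, 0, 0]? False. Equal? False. Happens-before: False

Answer: no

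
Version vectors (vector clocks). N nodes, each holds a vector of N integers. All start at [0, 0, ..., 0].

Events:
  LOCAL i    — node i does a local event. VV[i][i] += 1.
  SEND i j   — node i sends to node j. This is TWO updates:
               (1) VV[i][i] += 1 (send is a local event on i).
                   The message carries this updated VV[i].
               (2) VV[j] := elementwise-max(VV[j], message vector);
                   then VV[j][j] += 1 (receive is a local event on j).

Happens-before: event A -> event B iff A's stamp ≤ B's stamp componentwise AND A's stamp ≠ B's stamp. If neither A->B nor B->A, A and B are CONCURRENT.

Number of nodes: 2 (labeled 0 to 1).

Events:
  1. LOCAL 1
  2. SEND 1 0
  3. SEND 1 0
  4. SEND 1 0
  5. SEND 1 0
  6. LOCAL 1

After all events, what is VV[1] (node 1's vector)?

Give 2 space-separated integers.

Initial: VV[0]=[0, 0]
Initial: VV[1]=[0, 0]
Event 1: LOCAL 1: VV[1][1]++ -> VV[1]=[0, 1]
Event 2: SEND 1->0: VV[1][1]++ -> VV[1]=[0, 2], msg_vec=[0, 2]; VV[0]=max(VV[0],msg_vec) then VV[0][0]++ -> VV[0]=[1, 2]
Event 3: SEND 1->0: VV[1][1]++ -> VV[1]=[0, 3], msg_vec=[0, 3]; VV[0]=max(VV[0],msg_vec) then VV[0][0]++ -> VV[0]=[2, 3]
Event 4: SEND 1->0: VV[1][1]++ -> VV[1]=[0, 4], msg_vec=[0, 4]; VV[0]=max(VV[0],msg_vec) then VV[0][0]++ -> VV[0]=[3, 4]
Event 5: SEND 1->0: VV[1][1]++ -> VV[1]=[0, 5], msg_vec=[0, 5]; VV[0]=max(VV[0],msg_vec) then VV[0][0]++ -> VV[0]=[4, 5]
Event 6: LOCAL 1: VV[1][1]++ -> VV[1]=[0, 6]
Final vectors: VV[0]=[4, 5]; VV[1]=[0, 6]

Answer: 0 6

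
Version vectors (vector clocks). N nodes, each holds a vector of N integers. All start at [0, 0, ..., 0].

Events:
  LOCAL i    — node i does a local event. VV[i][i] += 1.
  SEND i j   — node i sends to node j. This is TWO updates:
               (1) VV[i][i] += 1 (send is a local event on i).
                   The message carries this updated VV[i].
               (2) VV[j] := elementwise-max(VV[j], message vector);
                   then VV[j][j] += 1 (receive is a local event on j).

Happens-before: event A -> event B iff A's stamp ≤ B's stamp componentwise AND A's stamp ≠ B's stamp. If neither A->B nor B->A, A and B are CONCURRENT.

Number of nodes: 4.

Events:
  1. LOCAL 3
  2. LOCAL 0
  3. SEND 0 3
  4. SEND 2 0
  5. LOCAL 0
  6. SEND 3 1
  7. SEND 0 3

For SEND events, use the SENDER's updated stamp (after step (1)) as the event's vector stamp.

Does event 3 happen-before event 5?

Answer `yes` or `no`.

Initial: VV[0]=[0, 0, 0, 0]
Initial: VV[1]=[0, 0, 0, 0]
Initial: VV[2]=[0, 0, 0, 0]
Initial: VV[3]=[0, 0, 0, 0]
Event 1: LOCAL 3: VV[3][3]++ -> VV[3]=[0, 0, 0, 1]
Event 2: LOCAL 0: VV[0][0]++ -> VV[0]=[1, 0, 0, 0]
Event 3: SEND 0->3: VV[0][0]++ -> VV[0]=[2, 0, 0, 0], msg_vec=[2, 0, 0, 0]; VV[3]=max(VV[3],msg_vec) then VV[3][3]++ -> VV[3]=[2, 0, 0, 2]
Event 4: SEND 2->0: VV[2][2]++ -> VV[2]=[0, 0, 1, 0], msg_vec=[0, 0, 1, 0]; VV[0]=max(VV[0],msg_vec) then VV[0][0]++ -> VV[0]=[3, 0, 1, 0]
Event 5: LOCAL 0: VV[0][0]++ -> VV[0]=[4, 0, 1, 0]
Event 6: SEND 3->1: VV[3][3]++ -> VV[3]=[2, 0, 0, 3], msg_vec=[2, 0, 0, 3]; VV[1]=max(VV[1],msg_vec) then VV[1][1]++ -> VV[1]=[2, 1, 0, 3]
Event 7: SEND 0->3: VV[0][0]++ -> VV[0]=[5, 0, 1, 0], msg_vec=[5, 0, 1, 0]; VV[3]=max(VV[3],msg_vec) then VV[3][3]++ -> VV[3]=[5, 0, 1, 4]
Event 3 stamp: [2, 0, 0, 0]
Event 5 stamp: [4, 0, 1, 0]
[2, 0, 0, 0] <= [4, 0, 1, 0]? True. Equal? False. Happens-before: True

Answer: yes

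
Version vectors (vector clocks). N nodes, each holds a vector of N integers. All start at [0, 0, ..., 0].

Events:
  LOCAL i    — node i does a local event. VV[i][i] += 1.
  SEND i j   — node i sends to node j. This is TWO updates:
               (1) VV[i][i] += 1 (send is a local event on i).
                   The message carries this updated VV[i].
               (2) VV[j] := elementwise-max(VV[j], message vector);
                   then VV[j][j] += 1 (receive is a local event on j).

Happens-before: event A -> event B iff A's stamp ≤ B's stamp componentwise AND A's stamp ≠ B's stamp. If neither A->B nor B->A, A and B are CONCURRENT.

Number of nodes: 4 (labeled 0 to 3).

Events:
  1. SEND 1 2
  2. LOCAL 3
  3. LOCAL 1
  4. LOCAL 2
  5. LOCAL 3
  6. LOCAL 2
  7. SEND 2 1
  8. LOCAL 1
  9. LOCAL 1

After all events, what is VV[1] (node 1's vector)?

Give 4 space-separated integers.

Initial: VV[0]=[0, 0, 0, 0]
Initial: VV[1]=[0, 0, 0, 0]
Initial: VV[2]=[0, 0, 0, 0]
Initial: VV[3]=[0, 0, 0, 0]
Event 1: SEND 1->2: VV[1][1]++ -> VV[1]=[0, 1, 0, 0], msg_vec=[0, 1, 0, 0]; VV[2]=max(VV[2],msg_vec) then VV[2][2]++ -> VV[2]=[0, 1, 1, 0]
Event 2: LOCAL 3: VV[3][3]++ -> VV[3]=[0, 0, 0, 1]
Event 3: LOCAL 1: VV[1][1]++ -> VV[1]=[0, 2, 0, 0]
Event 4: LOCAL 2: VV[2][2]++ -> VV[2]=[0, 1, 2, 0]
Event 5: LOCAL 3: VV[3][3]++ -> VV[3]=[0, 0, 0, 2]
Event 6: LOCAL 2: VV[2][2]++ -> VV[2]=[0, 1, 3, 0]
Event 7: SEND 2->1: VV[2][2]++ -> VV[2]=[0, 1, 4, 0], msg_vec=[0, 1, 4, 0]; VV[1]=max(VV[1],msg_vec) then VV[1][1]++ -> VV[1]=[0, 3, 4, 0]
Event 8: LOCAL 1: VV[1][1]++ -> VV[1]=[0, 4, 4, 0]
Event 9: LOCAL 1: VV[1][1]++ -> VV[1]=[0, 5, 4, 0]
Final vectors: VV[0]=[0, 0, 0, 0]; VV[1]=[0, 5, 4, 0]; VV[2]=[0, 1, 4, 0]; VV[3]=[0, 0, 0, 2]

Answer: 0 5 4 0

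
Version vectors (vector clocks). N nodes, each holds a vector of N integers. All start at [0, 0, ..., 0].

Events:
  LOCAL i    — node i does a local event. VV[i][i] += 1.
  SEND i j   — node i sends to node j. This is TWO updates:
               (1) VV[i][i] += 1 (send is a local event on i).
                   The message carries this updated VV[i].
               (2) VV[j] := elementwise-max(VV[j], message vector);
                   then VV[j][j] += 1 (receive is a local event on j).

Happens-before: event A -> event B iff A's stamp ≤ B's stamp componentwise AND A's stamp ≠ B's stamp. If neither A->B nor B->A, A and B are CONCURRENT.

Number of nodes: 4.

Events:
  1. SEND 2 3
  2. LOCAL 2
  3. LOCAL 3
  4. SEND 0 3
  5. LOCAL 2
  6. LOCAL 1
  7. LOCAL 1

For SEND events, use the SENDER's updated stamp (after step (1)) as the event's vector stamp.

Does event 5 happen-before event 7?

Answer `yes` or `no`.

Answer: no

Derivation:
Initial: VV[0]=[0, 0, 0, 0]
Initial: VV[1]=[0, 0, 0, 0]
Initial: VV[2]=[0, 0, 0, 0]
Initial: VV[3]=[0, 0, 0, 0]
Event 1: SEND 2->3: VV[2][2]++ -> VV[2]=[0, 0, 1, 0], msg_vec=[0, 0, 1, 0]; VV[3]=max(VV[3],msg_vec) then VV[3][3]++ -> VV[3]=[0, 0, 1, 1]
Event 2: LOCAL 2: VV[2][2]++ -> VV[2]=[0, 0, 2, 0]
Event 3: LOCAL 3: VV[3][3]++ -> VV[3]=[0, 0, 1, 2]
Event 4: SEND 0->3: VV[0][0]++ -> VV[0]=[1, 0, 0, 0], msg_vec=[1, 0, 0, 0]; VV[3]=max(VV[3],msg_vec) then VV[3][3]++ -> VV[3]=[1, 0, 1, 3]
Event 5: LOCAL 2: VV[2][2]++ -> VV[2]=[0, 0, 3, 0]
Event 6: LOCAL 1: VV[1][1]++ -> VV[1]=[0, 1, 0, 0]
Event 7: LOCAL 1: VV[1][1]++ -> VV[1]=[0, 2, 0, 0]
Event 5 stamp: [0, 0, 3, 0]
Event 7 stamp: [0, 2, 0, 0]
[0, 0, 3, 0] <= [0, 2, 0, 0]? False. Equal? False. Happens-before: False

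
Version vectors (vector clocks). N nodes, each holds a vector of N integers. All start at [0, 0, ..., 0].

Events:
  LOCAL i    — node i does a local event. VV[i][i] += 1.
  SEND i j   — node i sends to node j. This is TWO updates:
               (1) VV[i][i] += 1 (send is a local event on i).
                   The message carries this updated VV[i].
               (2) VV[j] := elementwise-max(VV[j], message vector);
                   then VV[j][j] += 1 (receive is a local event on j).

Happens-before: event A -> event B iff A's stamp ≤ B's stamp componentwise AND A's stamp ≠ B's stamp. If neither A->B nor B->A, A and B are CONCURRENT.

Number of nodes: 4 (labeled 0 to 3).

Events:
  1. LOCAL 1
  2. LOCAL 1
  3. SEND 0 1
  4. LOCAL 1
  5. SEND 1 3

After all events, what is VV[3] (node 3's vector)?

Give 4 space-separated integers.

Answer: 1 5 0 1

Derivation:
Initial: VV[0]=[0, 0, 0, 0]
Initial: VV[1]=[0, 0, 0, 0]
Initial: VV[2]=[0, 0, 0, 0]
Initial: VV[3]=[0, 0, 0, 0]
Event 1: LOCAL 1: VV[1][1]++ -> VV[1]=[0, 1, 0, 0]
Event 2: LOCAL 1: VV[1][1]++ -> VV[1]=[0, 2, 0, 0]
Event 3: SEND 0->1: VV[0][0]++ -> VV[0]=[1, 0, 0, 0], msg_vec=[1, 0, 0, 0]; VV[1]=max(VV[1],msg_vec) then VV[1][1]++ -> VV[1]=[1, 3, 0, 0]
Event 4: LOCAL 1: VV[1][1]++ -> VV[1]=[1, 4, 0, 0]
Event 5: SEND 1->3: VV[1][1]++ -> VV[1]=[1, 5, 0, 0], msg_vec=[1, 5, 0, 0]; VV[3]=max(VV[3],msg_vec) then VV[3][3]++ -> VV[3]=[1, 5, 0, 1]
Final vectors: VV[0]=[1, 0, 0, 0]; VV[1]=[1, 5, 0, 0]; VV[2]=[0, 0, 0, 0]; VV[3]=[1, 5, 0, 1]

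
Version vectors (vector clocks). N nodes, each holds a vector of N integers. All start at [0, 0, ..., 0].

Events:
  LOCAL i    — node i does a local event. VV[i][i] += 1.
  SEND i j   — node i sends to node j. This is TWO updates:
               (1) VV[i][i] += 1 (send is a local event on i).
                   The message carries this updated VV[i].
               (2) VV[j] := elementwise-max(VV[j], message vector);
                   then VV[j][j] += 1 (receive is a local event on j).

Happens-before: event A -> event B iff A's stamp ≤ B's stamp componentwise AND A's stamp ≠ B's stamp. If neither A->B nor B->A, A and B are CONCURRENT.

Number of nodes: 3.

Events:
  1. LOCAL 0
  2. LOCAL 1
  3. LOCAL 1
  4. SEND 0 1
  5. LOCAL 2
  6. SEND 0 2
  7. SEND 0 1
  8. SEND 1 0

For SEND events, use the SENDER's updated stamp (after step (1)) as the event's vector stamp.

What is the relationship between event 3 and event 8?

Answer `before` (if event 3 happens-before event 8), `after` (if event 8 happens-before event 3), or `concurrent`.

Answer: before

Derivation:
Initial: VV[0]=[0, 0, 0]
Initial: VV[1]=[0, 0, 0]
Initial: VV[2]=[0, 0, 0]
Event 1: LOCAL 0: VV[0][0]++ -> VV[0]=[1, 0, 0]
Event 2: LOCAL 1: VV[1][1]++ -> VV[1]=[0, 1, 0]
Event 3: LOCAL 1: VV[1][1]++ -> VV[1]=[0, 2, 0]
Event 4: SEND 0->1: VV[0][0]++ -> VV[0]=[2, 0, 0], msg_vec=[2, 0, 0]; VV[1]=max(VV[1],msg_vec) then VV[1][1]++ -> VV[1]=[2, 3, 0]
Event 5: LOCAL 2: VV[2][2]++ -> VV[2]=[0, 0, 1]
Event 6: SEND 0->2: VV[0][0]++ -> VV[0]=[3, 0, 0], msg_vec=[3, 0, 0]; VV[2]=max(VV[2],msg_vec) then VV[2][2]++ -> VV[2]=[3, 0, 2]
Event 7: SEND 0->1: VV[0][0]++ -> VV[0]=[4, 0, 0], msg_vec=[4, 0, 0]; VV[1]=max(VV[1],msg_vec) then VV[1][1]++ -> VV[1]=[4, 4, 0]
Event 8: SEND 1->0: VV[1][1]++ -> VV[1]=[4, 5, 0], msg_vec=[4, 5, 0]; VV[0]=max(VV[0],msg_vec) then VV[0][0]++ -> VV[0]=[5, 5, 0]
Event 3 stamp: [0, 2, 0]
Event 8 stamp: [4, 5, 0]
[0, 2, 0] <= [4, 5, 0]? True
[4, 5, 0] <= [0, 2, 0]? False
Relation: before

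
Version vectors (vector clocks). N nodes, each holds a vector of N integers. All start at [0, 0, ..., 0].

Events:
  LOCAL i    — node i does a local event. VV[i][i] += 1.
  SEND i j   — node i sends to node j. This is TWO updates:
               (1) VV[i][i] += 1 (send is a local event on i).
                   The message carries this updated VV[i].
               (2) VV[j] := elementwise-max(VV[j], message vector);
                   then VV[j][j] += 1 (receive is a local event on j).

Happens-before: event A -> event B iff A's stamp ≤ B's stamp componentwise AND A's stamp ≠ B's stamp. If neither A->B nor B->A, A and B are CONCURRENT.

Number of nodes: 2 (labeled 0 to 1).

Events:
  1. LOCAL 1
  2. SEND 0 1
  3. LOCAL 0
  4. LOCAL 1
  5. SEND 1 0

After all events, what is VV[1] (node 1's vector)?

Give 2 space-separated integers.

Answer: 1 4

Derivation:
Initial: VV[0]=[0, 0]
Initial: VV[1]=[0, 0]
Event 1: LOCAL 1: VV[1][1]++ -> VV[1]=[0, 1]
Event 2: SEND 0->1: VV[0][0]++ -> VV[0]=[1, 0], msg_vec=[1, 0]; VV[1]=max(VV[1],msg_vec) then VV[1][1]++ -> VV[1]=[1, 2]
Event 3: LOCAL 0: VV[0][0]++ -> VV[0]=[2, 0]
Event 4: LOCAL 1: VV[1][1]++ -> VV[1]=[1, 3]
Event 5: SEND 1->0: VV[1][1]++ -> VV[1]=[1, 4], msg_vec=[1, 4]; VV[0]=max(VV[0],msg_vec) then VV[0][0]++ -> VV[0]=[3, 4]
Final vectors: VV[0]=[3, 4]; VV[1]=[1, 4]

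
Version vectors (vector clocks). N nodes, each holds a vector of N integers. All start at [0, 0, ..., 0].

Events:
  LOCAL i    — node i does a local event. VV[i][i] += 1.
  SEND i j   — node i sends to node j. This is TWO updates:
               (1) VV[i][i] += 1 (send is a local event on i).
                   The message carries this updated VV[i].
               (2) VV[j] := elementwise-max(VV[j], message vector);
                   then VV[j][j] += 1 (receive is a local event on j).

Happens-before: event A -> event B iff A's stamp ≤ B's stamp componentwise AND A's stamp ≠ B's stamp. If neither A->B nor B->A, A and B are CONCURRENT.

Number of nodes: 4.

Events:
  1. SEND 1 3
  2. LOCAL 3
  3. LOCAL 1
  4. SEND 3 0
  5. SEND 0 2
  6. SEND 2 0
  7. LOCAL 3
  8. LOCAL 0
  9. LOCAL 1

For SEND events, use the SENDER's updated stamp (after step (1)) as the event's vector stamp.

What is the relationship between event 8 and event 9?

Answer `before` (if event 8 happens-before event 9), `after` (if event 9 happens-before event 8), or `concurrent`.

Answer: concurrent

Derivation:
Initial: VV[0]=[0, 0, 0, 0]
Initial: VV[1]=[0, 0, 0, 0]
Initial: VV[2]=[0, 0, 0, 0]
Initial: VV[3]=[0, 0, 0, 0]
Event 1: SEND 1->3: VV[1][1]++ -> VV[1]=[0, 1, 0, 0], msg_vec=[0, 1, 0, 0]; VV[3]=max(VV[3],msg_vec) then VV[3][3]++ -> VV[3]=[0, 1, 0, 1]
Event 2: LOCAL 3: VV[3][3]++ -> VV[3]=[0, 1, 0, 2]
Event 3: LOCAL 1: VV[1][1]++ -> VV[1]=[0, 2, 0, 0]
Event 4: SEND 3->0: VV[3][3]++ -> VV[3]=[0, 1, 0, 3], msg_vec=[0, 1, 0, 3]; VV[0]=max(VV[0],msg_vec) then VV[0][0]++ -> VV[0]=[1, 1, 0, 3]
Event 5: SEND 0->2: VV[0][0]++ -> VV[0]=[2, 1, 0, 3], msg_vec=[2, 1, 0, 3]; VV[2]=max(VV[2],msg_vec) then VV[2][2]++ -> VV[2]=[2, 1, 1, 3]
Event 6: SEND 2->0: VV[2][2]++ -> VV[2]=[2, 1, 2, 3], msg_vec=[2, 1, 2, 3]; VV[0]=max(VV[0],msg_vec) then VV[0][0]++ -> VV[0]=[3, 1, 2, 3]
Event 7: LOCAL 3: VV[3][3]++ -> VV[3]=[0, 1, 0, 4]
Event 8: LOCAL 0: VV[0][0]++ -> VV[0]=[4, 1, 2, 3]
Event 9: LOCAL 1: VV[1][1]++ -> VV[1]=[0, 3, 0, 0]
Event 8 stamp: [4, 1, 2, 3]
Event 9 stamp: [0, 3, 0, 0]
[4, 1, 2, 3] <= [0, 3, 0, 0]? False
[0, 3, 0, 0] <= [4, 1, 2, 3]? False
Relation: concurrent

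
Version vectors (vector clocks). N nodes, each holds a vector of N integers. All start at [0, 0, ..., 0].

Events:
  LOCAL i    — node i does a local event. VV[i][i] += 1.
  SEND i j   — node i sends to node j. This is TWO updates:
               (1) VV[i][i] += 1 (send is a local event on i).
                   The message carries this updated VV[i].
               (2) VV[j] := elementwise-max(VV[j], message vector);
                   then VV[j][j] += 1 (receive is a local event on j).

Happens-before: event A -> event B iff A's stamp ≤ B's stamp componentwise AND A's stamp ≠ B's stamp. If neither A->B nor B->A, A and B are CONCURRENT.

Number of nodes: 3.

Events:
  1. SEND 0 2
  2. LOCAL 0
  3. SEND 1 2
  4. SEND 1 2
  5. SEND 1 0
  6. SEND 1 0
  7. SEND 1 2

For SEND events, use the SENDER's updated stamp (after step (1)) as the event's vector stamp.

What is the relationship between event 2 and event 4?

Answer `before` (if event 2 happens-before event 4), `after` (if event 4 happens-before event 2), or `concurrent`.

Answer: concurrent

Derivation:
Initial: VV[0]=[0, 0, 0]
Initial: VV[1]=[0, 0, 0]
Initial: VV[2]=[0, 0, 0]
Event 1: SEND 0->2: VV[0][0]++ -> VV[0]=[1, 0, 0], msg_vec=[1, 0, 0]; VV[2]=max(VV[2],msg_vec) then VV[2][2]++ -> VV[2]=[1, 0, 1]
Event 2: LOCAL 0: VV[0][0]++ -> VV[0]=[2, 0, 0]
Event 3: SEND 1->2: VV[1][1]++ -> VV[1]=[0, 1, 0], msg_vec=[0, 1, 0]; VV[2]=max(VV[2],msg_vec) then VV[2][2]++ -> VV[2]=[1, 1, 2]
Event 4: SEND 1->2: VV[1][1]++ -> VV[1]=[0, 2, 0], msg_vec=[0, 2, 0]; VV[2]=max(VV[2],msg_vec) then VV[2][2]++ -> VV[2]=[1, 2, 3]
Event 5: SEND 1->0: VV[1][1]++ -> VV[1]=[0, 3, 0], msg_vec=[0, 3, 0]; VV[0]=max(VV[0],msg_vec) then VV[0][0]++ -> VV[0]=[3, 3, 0]
Event 6: SEND 1->0: VV[1][1]++ -> VV[1]=[0, 4, 0], msg_vec=[0, 4, 0]; VV[0]=max(VV[0],msg_vec) then VV[0][0]++ -> VV[0]=[4, 4, 0]
Event 7: SEND 1->2: VV[1][1]++ -> VV[1]=[0, 5, 0], msg_vec=[0, 5, 0]; VV[2]=max(VV[2],msg_vec) then VV[2][2]++ -> VV[2]=[1, 5, 4]
Event 2 stamp: [2, 0, 0]
Event 4 stamp: [0, 2, 0]
[2, 0, 0] <= [0, 2, 0]? False
[0, 2, 0] <= [2, 0, 0]? False
Relation: concurrent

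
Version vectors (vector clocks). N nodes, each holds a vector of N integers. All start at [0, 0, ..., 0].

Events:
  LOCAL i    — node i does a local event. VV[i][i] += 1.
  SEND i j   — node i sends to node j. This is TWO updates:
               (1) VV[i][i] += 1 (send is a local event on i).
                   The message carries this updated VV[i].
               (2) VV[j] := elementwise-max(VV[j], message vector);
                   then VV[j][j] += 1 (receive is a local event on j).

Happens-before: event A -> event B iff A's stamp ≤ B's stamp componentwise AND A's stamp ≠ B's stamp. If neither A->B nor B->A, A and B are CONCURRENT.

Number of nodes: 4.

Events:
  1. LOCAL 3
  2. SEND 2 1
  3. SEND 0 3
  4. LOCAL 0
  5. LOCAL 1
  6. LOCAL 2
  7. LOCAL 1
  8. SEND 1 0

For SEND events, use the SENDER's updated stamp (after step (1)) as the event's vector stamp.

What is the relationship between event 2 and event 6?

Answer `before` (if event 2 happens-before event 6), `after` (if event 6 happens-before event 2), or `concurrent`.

Answer: before

Derivation:
Initial: VV[0]=[0, 0, 0, 0]
Initial: VV[1]=[0, 0, 0, 0]
Initial: VV[2]=[0, 0, 0, 0]
Initial: VV[3]=[0, 0, 0, 0]
Event 1: LOCAL 3: VV[3][3]++ -> VV[3]=[0, 0, 0, 1]
Event 2: SEND 2->1: VV[2][2]++ -> VV[2]=[0, 0, 1, 0], msg_vec=[0, 0, 1, 0]; VV[1]=max(VV[1],msg_vec) then VV[1][1]++ -> VV[1]=[0, 1, 1, 0]
Event 3: SEND 0->3: VV[0][0]++ -> VV[0]=[1, 0, 0, 0], msg_vec=[1, 0, 0, 0]; VV[3]=max(VV[3],msg_vec) then VV[3][3]++ -> VV[3]=[1, 0, 0, 2]
Event 4: LOCAL 0: VV[0][0]++ -> VV[0]=[2, 0, 0, 0]
Event 5: LOCAL 1: VV[1][1]++ -> VV[1]=[0, 2, 1, 0]
Event 6: LOCAL 2: VV[2][2]++ -> VV[2]=[0, 0, 2, 0]
Event 7: LOCAL 1: VV[1][1]++ -> VV[1]=[0, 3, 1, 0]
Event 8: SEND 1->0: VV[1][1]++ -> VV[1]=[0, 4, 1, 0], msg_vec=[0, 4, 1, 0]; VV[0]=max(VV[0],msg_vec) then VV[0][0]++ -> VV[0]=[3, 4, 1, 0]
Event 2 stamp: [0, 0, 1, 0]
Event 6 stamp: [0, 0, 2, 0]
[0, 0, 1, 0] <= [0, 0, 2, 0]? True
[0, 0, 2, 0] <= [0, 0, 1, 0]? False
Relation: before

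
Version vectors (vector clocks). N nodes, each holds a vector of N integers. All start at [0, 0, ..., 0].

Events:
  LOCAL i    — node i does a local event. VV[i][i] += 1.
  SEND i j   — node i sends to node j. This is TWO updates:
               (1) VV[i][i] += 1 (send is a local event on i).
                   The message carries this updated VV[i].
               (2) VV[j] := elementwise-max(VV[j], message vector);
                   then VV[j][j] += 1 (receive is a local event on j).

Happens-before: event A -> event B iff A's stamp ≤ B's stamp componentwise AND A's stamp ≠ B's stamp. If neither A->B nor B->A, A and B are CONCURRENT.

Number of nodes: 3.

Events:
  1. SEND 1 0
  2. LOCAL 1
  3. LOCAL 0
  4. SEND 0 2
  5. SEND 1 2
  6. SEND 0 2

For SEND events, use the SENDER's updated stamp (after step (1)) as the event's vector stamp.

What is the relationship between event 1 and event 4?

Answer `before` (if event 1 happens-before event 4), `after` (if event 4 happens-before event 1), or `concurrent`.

Answer: before

Derivation:
Initial: VV[0]=[0, 0, 0]
Initial: VV[1]=[0, 0, 0]
Initial: VV[2]=[0, 0, 0]
Event 1: SEND 1->0: VV[1][1]++ -> VV[1]=[0, 1, 0], msg_vec=[0, 1, 0]; VV[0]=max(VV[0],msg_vec) then VV[0][0]++ -> VV[0]=[1, 1, 0]
Event 2: LOCAL 1: VV[1][1]++ -> VV[1]=[0, 2, 0]
Event 3: LOCAL 0: VV[0][0]++ -> VV[0]=[2, 1, 0]
Event 4: SEND 0->2: VV[0][0]++ -> VV[0]=[3, 1, 0], msg_vec=[3, 1, 0]; VV[2]=max(VV[2],msg_vec) then VV[2][2]++ -> VV[2]=[3, 1, 1]
Event 5: SEND 1->2: VV[1][1]++ -> VV[1]=[0, 3, 0], msg_vec=[0, 3, 0]; VV[2]=max(VV[2],msg_vec) then VV[2][2]++ -> VV[2]=[3, 3, 2]
Event 6: SEND 0->2: VV[0][0]++ -> VV[0]=[4, 1, 0], msg_vec=[4, 1, 0]; VV[2]=max(VV[2],msg_vec) then VV[2][2]++ -> VV[2]=[4, 3, 3]
Event 1 stamp: [0, 1, 0]
Event 4 stamp: [3, 1, 0]
[0, 1, 0] <= [3, 1, 0]? True
[3, 1, 0] <= [0, 1, 0]? False
Relation: before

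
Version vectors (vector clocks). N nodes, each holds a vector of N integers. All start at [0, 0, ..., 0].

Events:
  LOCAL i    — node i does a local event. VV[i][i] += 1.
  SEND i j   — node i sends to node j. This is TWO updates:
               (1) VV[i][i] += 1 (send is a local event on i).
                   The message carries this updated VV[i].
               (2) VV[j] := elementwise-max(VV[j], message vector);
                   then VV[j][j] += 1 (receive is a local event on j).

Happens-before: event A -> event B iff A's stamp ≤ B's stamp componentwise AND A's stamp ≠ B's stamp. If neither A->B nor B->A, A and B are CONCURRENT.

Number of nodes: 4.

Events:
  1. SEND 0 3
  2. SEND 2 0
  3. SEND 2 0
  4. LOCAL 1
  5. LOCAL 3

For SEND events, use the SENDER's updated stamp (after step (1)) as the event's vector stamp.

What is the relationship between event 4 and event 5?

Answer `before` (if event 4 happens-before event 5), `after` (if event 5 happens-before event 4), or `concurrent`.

Initial: VV[0]=[0, 0, 0, 0]
Initial: VV[1]=[0, 0, 0, 0]
Initial: VV[2]=[0, 0, 0, 0]
Initial: VV[3]=[0, 0, 0, 0]
Event 1: SEND 0->3: VV[0][0]++ -> VV[0]=[1, 0, 0, 0], msg_vec=[1, 0, 0, 0]; VV[3]=max(VV[3],msg_vec) then VV[3][3]++ -> VV[3]=[1, 0, 0, 1]
Event 2: SEND 2->0: VV[2][2]++ -> VV[2]=[0, 0, 1, 0], msg_vec=[0, 0, 1, 0]; VV[0]=max(VV[0],msg_vec) then VV[0][0]++ -> VV[0]=[2, 0, 1, 0]
Event 3: SEND 2->0: VV[2][2]++ -> VV[2]=[0, 0, 2, 0], msg_vec=[0, 0, 2, 0]; VV[0]=max(VV[0],msg_vec) then VV[0][0]++ -> VV[0]=[3, 0, 2, 0]
Event 4: LOCAL 1: VV[1][1]++ -> VV[1]=[0, 1, 0, 0]
Event 5: LOCAL 3: VV[3][3]++ -> VV[3]=[1, 0, 0, 2]
Event 4 stamp: [0, 1, 0, 0]
Event 5 stamp: [1, 0, 0, 2]
[0, 1, 0, 0] <= [1, 0, 0, 2]? False
[1, 0, 0, 2] <= [0, 1, 0, 0]? False
Relation: concurrent

Answer: concurrent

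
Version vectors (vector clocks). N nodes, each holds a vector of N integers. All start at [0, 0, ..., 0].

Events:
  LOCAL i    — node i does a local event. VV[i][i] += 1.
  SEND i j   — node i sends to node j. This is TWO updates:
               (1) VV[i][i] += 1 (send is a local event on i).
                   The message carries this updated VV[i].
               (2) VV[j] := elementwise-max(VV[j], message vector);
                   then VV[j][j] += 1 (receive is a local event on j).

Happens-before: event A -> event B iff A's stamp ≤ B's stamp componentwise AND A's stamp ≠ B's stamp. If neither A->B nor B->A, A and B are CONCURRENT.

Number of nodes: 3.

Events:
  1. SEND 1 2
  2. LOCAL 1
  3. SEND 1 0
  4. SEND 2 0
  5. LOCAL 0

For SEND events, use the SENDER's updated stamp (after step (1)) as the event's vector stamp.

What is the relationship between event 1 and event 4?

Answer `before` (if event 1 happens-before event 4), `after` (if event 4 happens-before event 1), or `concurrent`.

Answer: before

Derivation:
Initial: VV[0]=[0, 0, 0]
Initial: VV[1]=[0, 0, 0]
Initial: VV[2]=[0, 0, 0]
Event 1: SEND 1->2: VV[1][1]++ -> VV[1]=[0, 1, 0], msg_vec=[0, 1, 0]; VV[2]=max(VV[2],msg_vec) then VV[2][2]++ -> VV[2]=[0, 1, 1]
Event 2: LOCAL 1: VV[1][1]++ -> VV[1]=[0, 2, 0]
Event 3: SEND 1->0: VV[1][1]++ -> VV[1]=[0, 3, 0], msg_vec=[0, 3, 0]; VV[0]=max(VV[0],msg_vec) then VV[0][0]++ -> VV[0]=[1, 3, 0]
Event 4: SEND 2->0: VV[2][2]++ -> VV[2]=[0, 1, 2], msg_vec=[0, 1, 2]; VV[0]=max(VV[0],msg_vec) then VV[0][0]++ -> VV[0]=[2, 3, 2]
Event 5: LOCAL 0: VV[0][0]++ -> VV[0]=[3, 3, 2]
Event 1 stamp: [0, 1, 0]
Event 4 stamp: [0, 1, 2]
[0, 1, 0] <= [0, 1, 2]? True
[0, 1, 2] <= [0, 1, 0]? False
Relation: before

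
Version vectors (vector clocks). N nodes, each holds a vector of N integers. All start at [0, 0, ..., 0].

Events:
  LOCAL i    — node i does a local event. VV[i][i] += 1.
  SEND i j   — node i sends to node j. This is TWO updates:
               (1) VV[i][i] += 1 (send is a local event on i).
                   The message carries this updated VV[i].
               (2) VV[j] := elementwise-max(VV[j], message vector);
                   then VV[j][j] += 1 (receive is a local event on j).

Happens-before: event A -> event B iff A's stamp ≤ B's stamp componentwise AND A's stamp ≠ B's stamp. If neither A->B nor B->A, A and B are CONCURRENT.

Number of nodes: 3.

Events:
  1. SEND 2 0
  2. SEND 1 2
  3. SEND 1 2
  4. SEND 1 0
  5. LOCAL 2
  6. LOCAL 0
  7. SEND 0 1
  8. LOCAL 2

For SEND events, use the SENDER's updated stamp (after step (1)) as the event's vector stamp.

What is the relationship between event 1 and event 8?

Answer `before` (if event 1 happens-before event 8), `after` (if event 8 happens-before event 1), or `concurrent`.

Initial: VV[0]=[0, 0, 0]
Initial: VV[1]=[0, 0, 0]
Initial: VV[2]=[0, 0, 0]
Event 1: SEND 2->0: VV[2][2]++ -> VV[2]=[0, 0, 1], msg_vec=[0, 0, 1]; VV[0]=max(VV[0],msg_vec) then VV[0][0]++ -> VV[0]=[1, 0, 1]
Event 2: SEND 1->2: VV[1][1]++ -> VV[1]=[0, 1, 0], msg_vec=[0, 1, 0]; VV[2]=max(VV[2],msg_vec) then VV[2][2]++ -> VV[2]=[0, 1, 2]
Event 3: SEND 1->2: VV[1][1]++ -> VV[1]=[0, 2, 0], msg_vec=[0, 2, 0]; VV[2]=max(VV[2],msg_vec) then VV[2][2]++ -> VV[2]=[0, 2, 3]
Event 4: SEND 1->0: VV[1][1]++ -> VV[1]=[0, 3, 0], msg_vec=[0, 3, 0]; VV[0]=max(VV[0],msg_vec) then VV[0][0]++ -> VV[0]=[2, 3, 1]
Event 5: LOCAL 2: VV[2][2]++ -> VV[2]=[0, 2, 4]
Event 6: LOCAL 0: VV[0][0]++ -> VV[0]=[3, 3, 1]
Event 7: SEND 0->1: VV[0][0]++ -> VV[0]=[4, 3, 1], msg_vec=[4, 3, 1]; VV[1]=max(VV[1],msg_vec) then VV[1][1]++ -> VV[1]=[4, 4, 1]
Event 8: LOCAL 2: VV[2][2]++ -> VV[2]=[0, 2, 5]
Event 1 stamp: [0, 0, 1]
Event 8 stamp: [0, 2, 5]
[0, 0, 1] <= [0, 2, 5]? True
[0, 2, 5] <= [0, 0, 1]? False
Relation: before

Answer: before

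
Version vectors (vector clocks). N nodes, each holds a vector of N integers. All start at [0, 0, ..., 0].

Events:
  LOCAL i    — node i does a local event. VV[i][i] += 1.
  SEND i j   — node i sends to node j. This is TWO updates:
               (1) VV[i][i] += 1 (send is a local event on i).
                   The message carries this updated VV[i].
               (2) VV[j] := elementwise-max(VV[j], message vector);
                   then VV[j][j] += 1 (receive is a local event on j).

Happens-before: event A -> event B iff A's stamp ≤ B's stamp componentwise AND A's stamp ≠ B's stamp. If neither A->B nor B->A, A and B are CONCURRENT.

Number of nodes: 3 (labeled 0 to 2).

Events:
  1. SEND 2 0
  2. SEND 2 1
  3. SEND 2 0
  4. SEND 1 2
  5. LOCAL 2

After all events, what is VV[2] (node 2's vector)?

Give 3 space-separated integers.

Answer: 0 2 5

Derivation:
Initial: VV[0]=[0, 0, 0]
Initial: VV[1]=[0, 0, 0]
Initial: VV[2]=[0, 0, 0]
Event 1: SEND 2->0: VV[2][2]++ -> VV[2]=[0, 0, 1], msg_vec=[0, 0, 1]; VV[0]=max(VV[0],msg_vec) then VV[0][0]++ -> VV[0]=[1, 0, 1]
Event 2: SEND 2->1: VV[2][2]++ -> VV[2]=[0, 0, 2], msg_vec=[0, 0, 2]; VV[1]=max(VV[1],msg_vec) then VV[1][1]++ -> VV[1]=[0, 1, 2]
Event 3: SEND 2->0: VV[2][2]++ -> VV[2]=[0, 0, 3], msg_vec=[0, 0, 3]; VV[0]=max(VV[0],msg_vec) then VV[0][0]++ -> VV[0]=[2, 0, 3]
Event 4: SEND 1->2: VV[1][1]++ -> VV[1]=[0, 2, 2], msg_vec=[0, 2, 2]; VV[2]=max(VV[2],msg_vec) then VV[2][2]++ -> VV[2]=[0, 2, 4]
Event 5: LOCAL 2: VV[2][2]++ -> VV[2]=[0, 2, 5]
Final vectors: VV[0]=[2, 0, 3]; VV[1]=[0, 2, 2]; VV[2]=[0, 2, 5]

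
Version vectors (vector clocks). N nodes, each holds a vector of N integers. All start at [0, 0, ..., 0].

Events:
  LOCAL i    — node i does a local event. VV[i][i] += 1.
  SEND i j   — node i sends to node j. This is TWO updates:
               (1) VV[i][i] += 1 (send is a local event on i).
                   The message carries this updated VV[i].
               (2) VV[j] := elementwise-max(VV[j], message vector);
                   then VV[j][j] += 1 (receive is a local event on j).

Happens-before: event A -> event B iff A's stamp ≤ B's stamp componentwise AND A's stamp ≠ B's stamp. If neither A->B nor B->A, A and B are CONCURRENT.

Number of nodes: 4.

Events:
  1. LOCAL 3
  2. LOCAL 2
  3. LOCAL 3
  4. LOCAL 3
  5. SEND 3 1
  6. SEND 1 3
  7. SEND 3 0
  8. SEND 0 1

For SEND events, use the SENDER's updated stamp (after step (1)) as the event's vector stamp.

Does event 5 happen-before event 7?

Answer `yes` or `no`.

Initial: VV[0]=[0, 0, 0, 0]
Initial: VV[1]=[0, 0, 0, 0]
Initial: VV[2]=[0, 0, 0, 0]
Initial: VV[3]=[0, 0, 0, 0]
Event 1: LOCAL 3: VV[3][3]++ -> VV[3]=[0, 0, 0, 1]
Event 2: LOCAL 2: VV[2][2]++ -> VV[2]=[0, 0, 1, 0]
Event 3: LOCAL 3: VV[3][3]++ -> VV[3]=[0, 0, 0, 2]
Event 4: LOCAL 3: VV[3][3]++ -> VV[3]=[0, 0, 0, 3]
Event 5: SEND 3->1: VV[3][3]++ -> VV[3]=[0, 0, 0, 4], msg_vec=[0, 0, 0, 4]; VV[1]=max(VV[1],msg_vec) then VV[1][1]++ -> VV[1]=[0, 1, 0, 4]
Event 6: SEND 1->3: VV[1][1]++ -> VV[1]=[0, 2, 0, 4], msg_vec=[0, 2, 0, 4]; VV[3]=max(VV[3],msg_vec) then VV[3][3]++ -> VV[3]=[0, 2, 0, 5]
Event 7: SEND 3->0: VV[3][3]++ -> VV[3]=[0, 2, 0, 6], msg_vec=[0, 2, 0, 6]; VV[0]=max(VV[0],msg_vec) then VV[0][0]++ -> VV[0]=[1, 2, 0, 6]
Event 8: SEND 0->1: VV[0][0]++ -> VV[0]=[2, 2, 0, 6], msg_vec=[2, 2, 0, 6]; VV[1]=max(VV[1],msg_vec) then VV[1][1]++ -> VV[1]=[2, 3, 0, 6]
Event 5 stamp: [0, 0, 0, 4]
Event 7 stamp: [0, 2, 0, 6]
[0, 0, 0, 4] <= [0, 2, 0, 6]? True. Equal? False. Happens-before: True

Answer: yes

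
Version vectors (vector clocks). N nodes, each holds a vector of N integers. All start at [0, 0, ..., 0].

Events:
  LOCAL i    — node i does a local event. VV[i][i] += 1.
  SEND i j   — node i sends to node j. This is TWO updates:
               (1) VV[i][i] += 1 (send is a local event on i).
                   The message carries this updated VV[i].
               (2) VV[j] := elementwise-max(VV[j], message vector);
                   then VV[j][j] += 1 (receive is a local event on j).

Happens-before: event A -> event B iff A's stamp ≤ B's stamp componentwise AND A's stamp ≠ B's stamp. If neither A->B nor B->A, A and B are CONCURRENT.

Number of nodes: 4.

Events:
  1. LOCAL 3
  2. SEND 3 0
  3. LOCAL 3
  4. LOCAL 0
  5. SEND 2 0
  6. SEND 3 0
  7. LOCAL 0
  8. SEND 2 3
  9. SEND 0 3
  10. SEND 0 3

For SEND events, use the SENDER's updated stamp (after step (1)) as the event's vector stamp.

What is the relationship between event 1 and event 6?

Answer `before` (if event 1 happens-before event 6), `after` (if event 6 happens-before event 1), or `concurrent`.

Initial: VV[0]=[0, 0, 0, 0]
Initial: VV[1]=[0, 0, 0, 0]
Initial: VV[2]=[0, 0, 0, 0]
Initial: VV[3]=[0, 0, 0, 0]
Event 1: LOCAL 3: VV[3][3]++ -> VV[3]=[0, 0, 0, 1]
Event 2: SEND 3->0: VV[3][3]++ -> VV[3]=[0, 0, 0, 2], msg_vec=[0, 0, 0, 2]; VV[0]=max(VV[0],msg_vec) then VV[0][0]++ -> VV[0]=[1, 0, 0, 2]
Event 3: LOCAL 3: VV[3][3]++ -> VV[3]=[0, 0, 0, 3]
Event 4: LOCAL 0: VV[0][0]++ -> VV[0]=[2, 0, 0, 2]
Event 5: SEND 2->0: VV[2][2]++ -> VV[2]=[0, 0, 1, 0], msg_vec=[0, 0, 1, 0]; VV[0]=max(VV[0],msg_vec) then VV[0][0]++ -> VV[0]=[3, 0, 1, 2]
Event 6: SEND 3->0: VV[3][3]++ -> VV[3]=[0, 0, 0, 4], msg_vec=[0, 0, 0, 4]; VV[0]=max(VV[0],msg_vec) then VV[0][0]++ -> VV[0]=[4, 0, 1, 4]
Event 7: LOCAL 0: VV[0][0]++ -> VV[0]=[5, 0, 1, 4]
Event 8: SEND 2->3: VV[2][2]++ -> VV[2]=[0, 0, 2, 0], msg_vec=[0, 0, 2, 0]; VV[3]=max(VV[3],msg_vec) then VV[3][3]++ -> VV[3]=[0, 0, 2, 5]
Event 9: SEND 0->3: VV[0][0]++ -> VV[0]=[6, 0, 1, 4], msg_vec=[6, 0, 1, 4]; VV[3]=max(VV[3],msg_vec) then VV[3][3]++ -> VV[3]=[6, 0, 2, 6]
Event 10: SEND 0->3: VV[0][0]++ -> VV[0]=[7, 0, 1, 4], msg_vec=[7, 0, 1, 4]; VV[3]=max(VV[3],msg_vec) then VV[3][3]++ -> VV[3]=[7, 0, 2, 7]
Event 1 stamp: [0, 0, 0, 1]
Event 6 stamp: [0, 0, 0, 4]
[0, 0, 0, 1] <= [0, 0, 0, 4]? True
[0, 0, 0, 4] <= [0, 0, 0, 1]? False
Relation: before

Answer: before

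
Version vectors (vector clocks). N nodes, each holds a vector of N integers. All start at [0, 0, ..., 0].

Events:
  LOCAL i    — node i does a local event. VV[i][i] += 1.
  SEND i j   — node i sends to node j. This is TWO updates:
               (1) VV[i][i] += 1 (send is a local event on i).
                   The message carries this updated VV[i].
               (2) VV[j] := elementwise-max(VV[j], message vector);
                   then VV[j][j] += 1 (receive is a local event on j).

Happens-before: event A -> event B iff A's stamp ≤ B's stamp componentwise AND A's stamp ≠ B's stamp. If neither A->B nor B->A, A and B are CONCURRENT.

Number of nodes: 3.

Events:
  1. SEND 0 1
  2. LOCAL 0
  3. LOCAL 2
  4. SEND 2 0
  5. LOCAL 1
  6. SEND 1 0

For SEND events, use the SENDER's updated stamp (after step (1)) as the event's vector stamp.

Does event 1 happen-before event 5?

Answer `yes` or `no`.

Initial: VV[0]=[0, 0, 0]
Initial: VV[1]=[0, 0, 0]
Initial: VV[2]=[0, 0, 0]
Event 1: SEND 0->1: VV[0][0]++ -> VV[0]=[1, 0, 0], msg_vec=[1, 0, 0]; VV[1]=max(VV[1],msg_vec) then VV[1][1]++ -> VV[1]=[1, 1, 0]
Event 2: LOCAL 0: VV[0][0]++ -> VV[0]=[2, 0, 0]
Event 3: LOCAL 2: VV[2][2]++ -> VV[2]=[0, 0, 1]
Event 4: SEND 2->0: VV[2][2]++ -> VV[2]=[0, 0, 2], msg_vec=[0, 0, 2]; VV[0]=max(VV[0],msg_vec) then VV[0][0]++ -> VV[0]=[3, 0, 2]
Event 5: LOCAL 1: VV[1][1]++ -> VV[1]=[1, 2, 0]
Event 6: SEND 1->0: VV[1][1]++ -> VV[1]=[1, 3, 0], msg_vec=[1, 3, 0]; VV[0]=max(VV[0],msg_vec) then VV[0][0]++ -> VV[0]=[4, 3, 2]
Event 1 stamp: [1, 0, 0]
Event 5 stamp: [1, 2, 0]
[1, 0, 0] <= [1, 2, 0]? True. Equal? False. Happens-before: True

Answer: yes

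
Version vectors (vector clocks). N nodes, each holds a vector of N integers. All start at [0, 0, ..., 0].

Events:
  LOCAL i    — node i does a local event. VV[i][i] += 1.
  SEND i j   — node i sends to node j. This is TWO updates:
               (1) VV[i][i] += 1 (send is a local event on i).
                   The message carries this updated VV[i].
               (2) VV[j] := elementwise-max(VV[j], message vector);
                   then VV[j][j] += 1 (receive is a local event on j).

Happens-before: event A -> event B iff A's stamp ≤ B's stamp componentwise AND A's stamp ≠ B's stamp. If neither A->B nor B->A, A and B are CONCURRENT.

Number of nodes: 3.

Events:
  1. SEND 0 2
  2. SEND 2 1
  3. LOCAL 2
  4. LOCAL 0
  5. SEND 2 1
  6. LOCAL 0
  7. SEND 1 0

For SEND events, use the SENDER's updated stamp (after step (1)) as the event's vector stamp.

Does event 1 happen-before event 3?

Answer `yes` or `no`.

Initial: VV[0]=[0, 0, 0]
Initial: VV[1]=[0, 0, 0]
Initial: VV[2]=[0, 0, 0]
Event 1: SEND 0->2: VV[0][0]++ -> VV[0]=[1, 0, 0], msg_vec=[1, 0, 0]; VV[2]=max(VV[2],msg_vec) then VV[2][2]++ -> VV[2]=[1, 0, 1]
Event 2: SEND 2->1: VV[2][2]++ -> VV[2]=[1, 0, 2], msg_vec=[1, 0, 2]; VV[1]=max(VV[1],msg_vec) then VV[1][1]++ -> VV[1]=[1, 1, 2]
Event 3: LOCAL 2: VV[2][2]++ -> VV[2]=[1, 0, 3]
Event 4: LOCAL 0: VV[0][0]++ -> VV[0]=[2, 0, 0]
Event 5: SEND 2->1: VV[2][2]++ -> VV[2]=[1, 0, 4], msg_vec=[1, 0, 4]; VV[1]=max(VV[1],msg_vec) then VV[1][1]++ -> VV[1]=[1, 2, 4]
Event 6: LOCAL 0: VV[0][0]++ -> VV[0]=[3, 0, 0]
Event 7: SEND 1->0: VV[1][1]++ -> VV[1]=[1, 3, 4], msg_vec=[1, 3, 4]; VV[0]=max(VV[0],msg_vec) then VV[0][0]++ -> VV[0]=[4, 3, 4]
Event 1 stamp: [1, 0, 0]
Event 3 stamp: [1, 0, 3]
[1, 0, 0] <= [1, 0, 3]? True. Equal? False. Happens-before: True

Answer: yes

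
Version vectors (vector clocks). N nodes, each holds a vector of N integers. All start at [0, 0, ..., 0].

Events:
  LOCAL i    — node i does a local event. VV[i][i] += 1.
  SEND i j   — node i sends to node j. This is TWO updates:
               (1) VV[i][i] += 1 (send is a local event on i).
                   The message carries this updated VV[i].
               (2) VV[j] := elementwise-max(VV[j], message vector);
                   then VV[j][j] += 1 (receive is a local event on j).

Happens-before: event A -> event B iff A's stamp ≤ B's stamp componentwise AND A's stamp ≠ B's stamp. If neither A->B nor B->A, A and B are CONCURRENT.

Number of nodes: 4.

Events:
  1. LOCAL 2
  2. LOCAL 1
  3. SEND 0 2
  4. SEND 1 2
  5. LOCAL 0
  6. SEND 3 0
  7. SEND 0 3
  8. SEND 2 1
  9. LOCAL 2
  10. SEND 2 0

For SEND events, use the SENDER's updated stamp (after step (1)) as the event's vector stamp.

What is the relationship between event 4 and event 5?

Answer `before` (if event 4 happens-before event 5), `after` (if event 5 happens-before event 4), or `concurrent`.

Initial: VV[0]=[0, 0, 0, 0]
Initial: VV[1]=[0, 0, 0, 0]
Initial: VV[2]=[0, 0, 0, 0]
Initial: VV[3]=[0, 0, 0, 0]
Event 1: LOCAL 2: VV[2][2]++ -> VV[2]=[0, 0, 1, 0]
Event 2: LOCAL 1: VV[1][1]++ -> VV[1]=[0, 1, 0, 0]
Event 3: SEND 0->2: VV[0][0]++ -> VV[0]=[1, 0, 0, 0], msg_vec=[1, 0, 0, 0]; VV[2]=max(VV[2],msg_vec) then VV[2][2]++ -> VV[2]=[1, 0, 2, 0]
Event 4: SEND 1->2: VV[1][1]++ -> VV[1]=[0, 2, 0, 0], msg_vec=[0, 2, 0, 0]; VV[2]=max(VV[2],msg_vec) then VV[2][2]++ -> VV[2]=[1, 2, 3, 0]
Event 5: LOCAL 0: VV[0][0]++ -> VV[0]=[2, 0, 0, 0]
Event 6: SEND 3->0: VV[3][3]++ -> VV[3]=[0, 0, 0, 1], msg_vec=[0, 0, 0, 1]; VV[0]=max(VV[0],msg_vec) then VV[0][0]++ -> VV[0]=[3, 0, 0, 1]
Event 7: SEND 0->3: VV[0][0]++ -> VV[0]=[4, 0, 0, 1], msg_vec=[4, 0, 0, 1]; VV[3]=max(VV[3],msg_vec) then VV[3][3]++ -> VV[3]=[4, 0, 0, 2]
Event 8: SEND 2->1: VV[2][2]++ -> VV[2]=[1, 2, 4, 0], msg_vec=[1, 2, 4, 0]; VV[1]=max(VV[1],msg_vec) then VV[1][1]++ -> VV[1]=[1, 3, 4, 0]
Event 9: LOCAL 2: VV[2][2]++ -> VV[2]=[1, 2, 5, 0]
Event 10: SEND 2->0: VV[2][2]++ -> VV[2]=[1, 2, 6, 0], msg_vec=[1, 2, 6, 0]; VV[0]=max(VV[0],msg_vec) then VV[0][0]++ -> VV[0]=[5, 2, 6, 1]
Event 4 stamp: [0, 2, 0, 0]
Event 5 stamp: [2, 0, 0, 0]
[0, 2, 0, 0] <= [2, 0, 0, 0]? False
[2, 0, 0, 0] <= [0, 2, 0, 0]? False
Relation: concurrent

Answer: concurrent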